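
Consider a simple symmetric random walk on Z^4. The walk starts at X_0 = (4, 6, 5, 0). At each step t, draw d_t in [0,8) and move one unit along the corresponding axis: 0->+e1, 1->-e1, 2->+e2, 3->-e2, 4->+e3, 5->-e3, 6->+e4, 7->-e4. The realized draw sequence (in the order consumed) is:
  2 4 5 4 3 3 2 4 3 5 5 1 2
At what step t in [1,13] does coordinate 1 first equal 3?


12

t=0: X=(4, 6, 5, 0), d=2 → +e2, X_1=(4, 7, 5, 0)
t=1: X=(4, 7, 5, 0), d=4 → +e3, X_2=(4, 7, 6, 0)
t=2: X=(4, 7, 6, 0), d=5 → -e3, X_3=(4, 7, 5, 0)
t=3: X=(4, 7, 5, 0), d=4 → +e3, X_4=(4, 7, 6, 0)
t=4: X=(4, 7, 6, 0), d=3 → -e2, X_5=(4, 6, 6, 0)
t=5: X=(4, 6, 6, 0), d=3 → -e2, X_6=(4, 5, 6, 0)
t=6: X=(4, 5, 6, 0), d=2 → +e2, X_7=(4, 6, 6, 0)
t=7: X=(4, 6, 6, 0), d=4 → +e3, X_8=(4, 6, 7, 0)
t=8: X=(4, 6, 7, 0), d=3 → -e2, X_9=(4, 5, 7, 0)
t=9: X=(4, 5, 7, 0), d=5 → -e3, X_10=(4, 5, 6, 0)
t=10: X=(4, 5, 6, 0), d=5 → -e3, X_11=(4, 5, 5, 0)
t=11: X=(4, 5, 5, 0), d=1 → -e1, X_12=(3, 5, 5, 0)
t=12: X=(3, 5, 5, 0), d=2 → +e2, X_13=(3, 6, 5, 0)


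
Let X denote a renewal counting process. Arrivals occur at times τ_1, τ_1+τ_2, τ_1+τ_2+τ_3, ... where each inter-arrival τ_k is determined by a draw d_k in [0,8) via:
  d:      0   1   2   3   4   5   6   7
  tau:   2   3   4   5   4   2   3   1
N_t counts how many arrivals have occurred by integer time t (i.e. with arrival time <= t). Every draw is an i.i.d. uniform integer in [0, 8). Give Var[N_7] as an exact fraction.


Inter-arrival values over d=0..7: [2, 3, 4, 5, 4, 2, 3, 1]
Each d has probability 1/8, so the pmf of τ is: f(1) = 1/8, f(2) = 1/4, f(3) = 1/4, f(4) = 1/4, f(5) = 1/8
Let p_n(j) = P(N_n = j), with p_0 = [1]. Condition on τ_1: p_n(0) = P(τ > n), and for j >= 1, p_n(j) = Σ_{k<=n} f(k)·p_{n−k}(j−1)
p_1 = [7/8, 1/8]  (j = 0..1)
p_2 = [5/8, 23/64, 1/64]  (j = 0..2)
p_3 = [3/8, 35/64, 39/512, 1/512]  (j = 0..3)
p_4 = [1/8, 43/64, 97/512, 55/4096, 1/4096]  (j = 0..4)
p_5 = [0, 39/64, 175/512, 191/4096, 71/32768, 1/32768]  (j = 0..5)
p_6 = [0, 25/64, 249/512, 463/4096, 317/32768, 87/262144, 1/262144]  (j = 0..6)
p_7 = [0, 13/64, 141/256, 879/4096, 971/32768, 475/262144, 103/2097152, 1/2097152]  (j = 0..7)
E[N_7] = Σ j·p_7(j) = 4354473/2097152;  E[N_7²] = Σ j²·p_7(j) = 10189765/2097152
Var[N_7] = 10189765/2097152 − (4354473/2097152)² = 2408050941551/4398046511104

2408050941551/4398046511104


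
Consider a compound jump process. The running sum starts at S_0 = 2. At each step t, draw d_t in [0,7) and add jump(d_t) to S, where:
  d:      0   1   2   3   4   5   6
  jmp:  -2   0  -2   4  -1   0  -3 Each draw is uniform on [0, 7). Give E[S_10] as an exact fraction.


Outcome values over d=0..6: [-2, 0, -2, 4, -1, 0, -3]
Σy = -4, Σy² = 34, M = 7
μ = -4/7 = -4/7,  σ² = 34/7 − (-4/7)² = 222/49
E[S_10] = 2 + 10·(-4/7) = -26/7

-26/7


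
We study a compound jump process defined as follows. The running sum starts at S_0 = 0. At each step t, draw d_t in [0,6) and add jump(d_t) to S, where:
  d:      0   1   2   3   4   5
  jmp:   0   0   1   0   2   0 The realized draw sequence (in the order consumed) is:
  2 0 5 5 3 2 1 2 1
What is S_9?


3

t=0: S=0, d=2, jump=1, S_1=1
t=1: S=1, d=0, jump=0, S_2=1
t=2: S=1, d=5, jump=0, S_3=1
t=3: S=1, d=5, jump=0, S_4=1
t=4: S=1, d=3, jump=0, S_5=1
t=5: S=1, d=2, jump=1, S_6=2
t=6: S=2, d=1, jump=0, S_7=2
t=7: S=2, d=2, jump=1, S_8=3
t=8: S=3, d=1, jump=0, S_9=3


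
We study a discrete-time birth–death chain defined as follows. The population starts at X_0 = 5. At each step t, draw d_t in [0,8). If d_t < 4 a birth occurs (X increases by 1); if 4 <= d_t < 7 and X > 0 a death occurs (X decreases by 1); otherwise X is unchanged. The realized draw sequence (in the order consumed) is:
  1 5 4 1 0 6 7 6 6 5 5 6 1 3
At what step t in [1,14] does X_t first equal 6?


t=0: X=5, d=1 → birth, X_1=6
t=1: X=6, d=5 → death, X_2=5
t=2: X=5, d=4 → death, X_3=4
t=3: X=4, d=1 → birth, X_4=5
t=4: X=5, d=0 → birth, X_5=6
t=5: X=6, d=6 → death, X_6=5
t=6: X=5, d=7 → hold, X_7=5
t=7: X=5, d=6 → death, X_8=4
t=8: X=4, d=6 → death, X_9=3
t=9: X=3, d=5 → death, X_10=2
t=10: X=2, d=5 → death, X_11=1
t=11: X=1, d=6 → death, X_12=0
t=12: X=0, d=1 → birth, X_13=1
t=13: X=1, d=3 → birth, X_14=2

1


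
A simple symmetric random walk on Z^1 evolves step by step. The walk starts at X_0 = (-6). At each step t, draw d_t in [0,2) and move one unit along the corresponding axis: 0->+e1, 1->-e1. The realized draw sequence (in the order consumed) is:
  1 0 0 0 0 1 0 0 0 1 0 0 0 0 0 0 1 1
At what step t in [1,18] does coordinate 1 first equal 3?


t=0: X=(-6), d=1 → -e1, X_1=(-7)
t=1: X=(-7), d=0 → +e1, X_2=(-6)
t=2: X=(-6), d=0 → +e1, X_3=(-5)
t=3: X=(-5), d=0 → +e1, X_4=(-4)
t=4: X=(-4), d=0 → +e1, X_5=(-3)
t=5: X=(-3), d=1 → -e1, X_6=(-4)
t=6: X=(-4), d=0 → +e1, X_7=(-3)
t=7: X=(-3), d=0 → +e1, X_8=(-2)
t=8: X=(-2), d=0 → +e1, X_9=(-1)
t=9: X=(-1), d=1 → -e1, X_10=(-2)
t=10: X=(-2), d=0 → +e1, X_11=(-1)
t=11: X=(-1), d=0 → +e1, X_12=(0)
t=12: X=(0), d=0 → +e1, X_13=(1)
t=13: X=(1), d=0 → +e1, X_14=(2)
t=14: X=(2), d=0 → +e1, X_15=(3)
t=15: X=(3), d=0 → +e1, X_16=(4)
t=16: X=(4), d=1 → -e1, X_17=(3)
t=17: X=(3), d=1 → -e1, X_18=(2)

15


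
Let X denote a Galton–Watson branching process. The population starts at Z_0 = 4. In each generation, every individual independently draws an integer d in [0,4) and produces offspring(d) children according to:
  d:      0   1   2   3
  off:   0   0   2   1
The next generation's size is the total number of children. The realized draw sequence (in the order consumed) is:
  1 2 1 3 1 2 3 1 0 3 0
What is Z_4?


0

gen 0: Z_0=4, draws=[1, 2, 1, 3], offspring=[0, 2, 0, 1], Z_1=3
gen 1: Z_1=3, draws=[1, 2, 3], offspring=[0, 2, 1], Z_2=3
gen 2: Z_2=3, draws=[1, 0, 3], offspring=[0, 0, 1], Z_3=1
gen 3: Z_3=1, draws=[0], offspring=[0], Z_4=0


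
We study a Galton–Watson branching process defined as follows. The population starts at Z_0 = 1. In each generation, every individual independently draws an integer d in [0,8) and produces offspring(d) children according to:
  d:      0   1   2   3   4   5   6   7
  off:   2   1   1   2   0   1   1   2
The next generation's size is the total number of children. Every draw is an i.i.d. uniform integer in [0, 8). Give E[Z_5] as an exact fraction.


Outcome values over d=0..7: [2, 1, 1, 2, 0, 1, 1, 2]
Σy = 10, Σy² = 16, M = 8
μ = 10/8 = 5/4,  σ² = 16/8 − (5/4)² = 7/16
E[Z_0] = 1
E[Z_1] = 5/4·E[Z_0] = 5/4
E[Z_2] = 5/4·E[Z_1] = 25/16
E[Z_3] = 5/4·E[Z_2] = 125/64
E[Z_4] = 5/4·E[Z_3] = 625/256
E[Z_5] = 5/4·E[Z_4] = 3125/1024

3125/1024


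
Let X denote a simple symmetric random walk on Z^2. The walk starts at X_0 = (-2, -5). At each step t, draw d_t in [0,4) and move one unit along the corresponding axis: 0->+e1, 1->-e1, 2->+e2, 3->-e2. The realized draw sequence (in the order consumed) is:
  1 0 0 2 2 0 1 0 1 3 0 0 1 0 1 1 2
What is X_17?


t=0: X=(-2, -5), d=1 → -e1, X_1=(-3, -5)
t=1: X=(-3, -5), d=0 → +e1, X_2=(-2, -5)
t=2: X=(-2, -5), d=0 → +e1, X_3=(-1, -5)
t=3: X=(-1, -5), d=2 → +e2, X_4=(-1, -4)
t=4: X=(-1, -4), d=2 → +e2, X_5=(-1, -3)
t=5: X=(-1, -3), d=0 → +e1, X_6=(0, -3)
t=6: X=(0, -3), d=1 → -e1, X_7=(-1, -3)
t=7: X=(-1, -3), d=0 → +e1, X_8=(0, -3)
t=8: X=(0, -3), d=1 → -e1, X_9=(-1, -3)
t=9: X=(-1, -3), d=3 → -e2, X_10=(-1, -4)
t=10: X=(-1, -4), d=0 → +e1, X_11=(0, -4)
t=11: X=(0, -4), d=0 → +e1, X_12=(1, -4)
t=12: X=(1, -4), d=1 → -e1, X_13=(0, -4)
t=13: X=(0, -4), d=0 → +e1, X_14=(1, -4)
t=14: X=(1, -4), d=1 → -e1, X_15=(0, -4)
t=15: X=(0, -4), d=1 → -e1, X_16=(-1, -4)
t=16: X=(-1, -4), d=2 → +e2, X_17=(-1, -3)

(-1, -3)


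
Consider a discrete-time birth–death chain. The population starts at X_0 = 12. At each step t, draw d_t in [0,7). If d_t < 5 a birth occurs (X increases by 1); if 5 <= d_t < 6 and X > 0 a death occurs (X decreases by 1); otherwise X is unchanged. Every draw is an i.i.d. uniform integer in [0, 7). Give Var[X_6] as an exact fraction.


X can drop by at most 1 per step and X_0 = 12 > T = 6, so X_t >= 12 − t >= 6 > 0 for every t <= 6: the floor at 0 (the 'and X > 0' condition) never binds. Hence X_6 = X_0 + Σ_{t<6} Y_t with i.i.d. increments Y_t = y(d_t) ∈ {+1, −1, 0}.
Outcome values over d=0..6: [1, 1, 1, 1, 1, -1, 0]
Σy = 4, Σy² = 6, M = 7
μ = 4/7 = 4/7,  σ² = 6/7 − (4/7)² = 26/49
Independent increments: Var[X_6] = 6·σ² = 6·(26/49) = 156/49

156/49


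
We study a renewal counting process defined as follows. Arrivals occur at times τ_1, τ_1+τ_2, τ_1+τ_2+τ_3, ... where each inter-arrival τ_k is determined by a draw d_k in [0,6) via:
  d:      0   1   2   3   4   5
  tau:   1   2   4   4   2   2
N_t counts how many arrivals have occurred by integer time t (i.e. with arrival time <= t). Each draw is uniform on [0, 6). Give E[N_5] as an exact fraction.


Inter-arrival values over d=0..5: [1, 2, 4, 4, 2, 2]
Each d has probability 1/6, so the pmf of τ is: f(1) = 1/6, f(2) = 1/2, f(4) = 1/3
Renewal equation for m(n) = E[N_n]: condition on τ_1 = k (if k <= n, one arrival plus a fresh copy on the remaining n−k steps): m(n) = F(n) + Σ_{k<=n} f(k)·m(n−k), where F(n) = P(τ <= n) and m(0) = 0
m(1) = F(1) = 1/6
m(2) = F(2) + f(1)·m(1) = 2/3 + 1/6·1/6 = 25/36
m(3) = F(3) + f(1)·m(2) + f(2)·m(1) = 2/3 + 1/6·25/36 + 1/2·1/6 = 187/216
m(4) = F(4) + f(1)·m(3) + f(2)·m(2) = 1 + 1/6·187/216 + 1/2·25/36 = 1933/1296
m(5) = F(5) + f(1)·m(4) + f(2)·m(3) + f(4)·m(1) = 1 + 1/6·1933/1296 + 1/2·187/216 + 1/3·1/6 = 13507/7776
E[N_5] = m(5) = 13507/7776

13507/7776


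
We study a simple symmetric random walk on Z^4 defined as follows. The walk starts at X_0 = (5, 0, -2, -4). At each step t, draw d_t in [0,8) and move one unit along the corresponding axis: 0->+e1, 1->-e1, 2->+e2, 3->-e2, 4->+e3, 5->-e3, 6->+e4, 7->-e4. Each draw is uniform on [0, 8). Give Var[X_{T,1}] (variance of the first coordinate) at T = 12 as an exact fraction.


Outcome values over d=0..7: [1, -1, 0, 0, 0, 0, 0, 0]
Σy = 0, Σy² = 2, M = 8
μ = 0/8 = 0,  σ² = 2/8 − (0)² = 1/4
Independent increments: Var[X_12] = 12·σ² = 12·(1/4) = 3

3


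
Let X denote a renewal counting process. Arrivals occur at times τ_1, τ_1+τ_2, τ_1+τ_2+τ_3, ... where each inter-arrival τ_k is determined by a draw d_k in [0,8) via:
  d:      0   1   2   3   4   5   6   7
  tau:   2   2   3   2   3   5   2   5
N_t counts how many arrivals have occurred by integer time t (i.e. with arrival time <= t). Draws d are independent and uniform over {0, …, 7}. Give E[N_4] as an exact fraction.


1

Inter-arrival values over d=0..7: [2, 2, 3, 2, 3, 5, 2, 5]
Each d has probability 1/8, so the pmf of τ is: f(2) = 1/2, f(3) = 1/4, f(5) = 1/4
Renewal equation for m(n) = E[N_n]: condition on τ_1 = k (if k <= n, one arrival plus a fresh copy on the remaining n−k steps): m(n) = F(n) + Σ_{k<=n} f(k)·m(n−k), where F(n) = P(τ <= n) and m(0) = 0
m(1) = F(1) = 0
m(2) = F(2) = 1/2
m(3) = F(3) = 3/4
m(4) = F(4) + f(2)·m(2) = 3/4 + 1/2·1/2 = 1
E[N_4] = m(4) = 1


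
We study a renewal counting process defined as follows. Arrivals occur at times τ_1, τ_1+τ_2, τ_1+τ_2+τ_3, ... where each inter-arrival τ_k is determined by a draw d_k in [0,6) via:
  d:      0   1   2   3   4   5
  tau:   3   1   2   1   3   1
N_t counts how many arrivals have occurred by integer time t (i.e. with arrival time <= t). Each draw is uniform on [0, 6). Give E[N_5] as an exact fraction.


Inter-arrival values over d=0..5: [3, 1, 2, 1, 3, 1]
Each d has probability 1/6, so the pmf of τ is: f(1) = 1/2, f(2) = 1/6, f(3) = 1/3
Renewal equation for m(n) = E[N_n]: condition on τ_1 = k (if k <= n, one arrival plus a fresh copy on the remaining n−k steps): m(n) = F(n) + Σ_{k<=n} f(k)·m(n−k), where F(n) = P(τ <= n) and m(0) = 0
m(1) = F(1) = 1/2
m(2) = F(2) + f(1)·m(1) = 2/3 + 1/2·1/2 = 11/12
m(3) = F(3) + f(1)·m(2) + f(2)·m(1) = 1 + 1/2·11/12 + 1/6·1/2 = 37/24
m(4) = F(4) + f(1)·m(3) + f(2)·m(2) + f(3)·m(1) = 1 + 1/2·37/24 + 1/6·11/12 + 1/3·1/2 = 301/144
m(5) = F(5) + f(1)·m(4) + f(2)·m(3) + f(3)·m(2) = 1 + 1/2·301/144 + 1/6·37/24 + 1/3·11/12 = 751/288
E[N_5] = m(5) = 751/288

751/288


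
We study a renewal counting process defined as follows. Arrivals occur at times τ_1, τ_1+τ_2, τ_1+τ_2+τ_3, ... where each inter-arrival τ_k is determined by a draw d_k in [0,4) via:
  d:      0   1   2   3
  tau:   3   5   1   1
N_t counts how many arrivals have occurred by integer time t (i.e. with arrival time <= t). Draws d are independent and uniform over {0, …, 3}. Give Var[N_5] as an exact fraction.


1175/1024

Inter-arrival values over d=0..3: [3, 5, 1, 1]
Each d has probability 1/4, so the pmf of τ is: f(1) = 1/2, f(3) = 1/4, f(5) = 1/4
Let p_n(j) = P(N_n = j), with p_0 = [1]. Condition on τ_1: p_n(0) = P(τ > n), and for j >= 1, p_n(j) = Σ_{k<=n} f(k)·p_{n−k}(j−1)
p_1 = [1/2, 1/2]  (j = 0..1)
p_2 = [1/2, 1/4, 1/4]  (j = 0..2)
p_3 = [1/4, 1/2, 1/8, 1/8]  (j = 0..3)
p_4 = [1/4, 1/4, 3/8, 1/16, 1/16]  (j = 0..4)
p_5 = [0, 1/2, 3/16, 1/4, 1/32, 1/32]  (j = 0..5)
E[N_5] = Σ j·p_5(j) = 61/32;  E[N_5²] = Σ j²·p_5(j) = 153/32
Var[N_5] = 153/32 − (61/32)² = 1175/1024


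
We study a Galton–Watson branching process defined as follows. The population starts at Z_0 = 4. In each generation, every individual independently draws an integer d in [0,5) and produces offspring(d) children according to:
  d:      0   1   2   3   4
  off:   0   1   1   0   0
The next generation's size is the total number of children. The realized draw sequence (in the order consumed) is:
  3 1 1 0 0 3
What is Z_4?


gen 0: Z_0=4, draws=[3, 1, 1, 0], offspring=[0, 1, 1, 0], Z_1=2
gen 1: Z_1=2, draws=[0, 3], offspring=[0, 0], Z_2=0
gen 2: Z_2=0, draws=[], offspring=[], Z_3=0
gen 3: Z_3=0, draws=[], offspring=[], Z_4=0

0


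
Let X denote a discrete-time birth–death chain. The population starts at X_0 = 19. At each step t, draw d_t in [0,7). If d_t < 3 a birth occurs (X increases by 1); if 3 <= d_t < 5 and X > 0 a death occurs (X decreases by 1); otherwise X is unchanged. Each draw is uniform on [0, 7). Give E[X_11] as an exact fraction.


144/7

X can drop by at most 1 per step and X_0 = 19 > T = 11, so X_t >= 19 − t >= 8 > 0 for every t <= 11: the floor at 0 (the 'and X > 0' condition) never binds. Hence X_11 = X_0 + Σ_{t<11} Y_t with i.i.d. increments Y_t = y(d_t) ∈ {+1, −1, 0}.
Outcome values over d=0..6: [1, 1, 1, -1, -1, 0, 0]
Σy = 1, Σy² = 5, M = 7
μ = 1/7 = 1/7,  σ² = 5/7 − (1/7)² = 34/49
E[X_11] = 19 + 11·(1/7) = 144/7


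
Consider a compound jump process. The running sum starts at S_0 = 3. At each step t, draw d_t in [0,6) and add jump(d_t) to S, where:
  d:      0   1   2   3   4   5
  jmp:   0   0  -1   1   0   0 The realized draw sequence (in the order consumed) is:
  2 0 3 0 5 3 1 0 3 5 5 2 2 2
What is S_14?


t=0: S=3, d=2, jump=-1, S_1=2
t=1: S=2, d=0, jump=0, S_2=2
t=2: S=2, d=3, jump=1, S_3=3
t=3: S=3, d=0, jump=0, S_4=3
t=4: S=3, d=5, jump=0, S_5=3
t=5: S=3, d=3, jump=1, S_6=4
t=6: S=4, d=1, jump=0, S_7=4
t=7: S=4, d=0, jump=0, S_8=4
t=8: S=4, d=3, jump=1, S_9=5
t=9: S=5, d=5, jump=0, S_10=5
t=10: S=5, d=5, jump=0, S_11=5
t=11: S=5, d=2, jump=-1, S_12=4
t=12: S=4, d=2, jump=-1, S_13=3
t=13: S=3, d=2, jump=-1, S_14=2

2


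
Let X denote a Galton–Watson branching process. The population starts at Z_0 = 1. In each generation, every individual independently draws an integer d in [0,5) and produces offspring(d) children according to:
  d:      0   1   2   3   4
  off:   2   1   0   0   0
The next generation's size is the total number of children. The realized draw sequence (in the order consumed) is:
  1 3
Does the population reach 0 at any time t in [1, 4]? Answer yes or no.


gen 0: Z_0=1, draws=[1], offspring=[1], Z_1=1
gen 1: Z_1=1, draws=[3], offspring=[0], Z_2=0
gen 2: Z_2=0, draws=[], offspring=[], Z_3=0
gen 3: Z_3=0, draws=[], offspring=[], Z_4=0

yes


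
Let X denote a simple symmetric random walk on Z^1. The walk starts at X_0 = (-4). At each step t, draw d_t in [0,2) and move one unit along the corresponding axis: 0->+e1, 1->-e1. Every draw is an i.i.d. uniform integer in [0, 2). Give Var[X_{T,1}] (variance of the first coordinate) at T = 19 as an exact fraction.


Outcome values over d=0..1: [1, -1]
Σy = 0, Σy² = 2, M = 2
μ = 0/2 = 0,  σ² = 2/2 − (0)² = 1
Independent increments: Var[X_19] = 19·σ² = 19·(1) = 19

19


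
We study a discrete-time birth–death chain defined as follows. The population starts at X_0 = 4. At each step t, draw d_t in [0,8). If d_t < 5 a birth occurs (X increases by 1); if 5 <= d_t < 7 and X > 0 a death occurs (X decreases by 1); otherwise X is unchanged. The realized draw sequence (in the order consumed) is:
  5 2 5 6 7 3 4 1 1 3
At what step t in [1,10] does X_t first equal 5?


t=0: X=4, d=5 → death, X_1=3
t=1: X=3, d=2 → birth, X_2=4
t=2: X=4, d=5 → death, X_3=3
t=3: X=3, d=6 → death, X_4=2
t=4: X=2, d=7 → hold, X_5=2
t=5: X=2, d=3 → birth, X_6=3
t=6: X=3, d=4 → birth, X_7=4
t=7: X=4, d=1 → birth, X_8=5
t=8: X=5, d=1 → birth, X_9=6
t=9: X=6, d=3 → birth, X_10=7

8


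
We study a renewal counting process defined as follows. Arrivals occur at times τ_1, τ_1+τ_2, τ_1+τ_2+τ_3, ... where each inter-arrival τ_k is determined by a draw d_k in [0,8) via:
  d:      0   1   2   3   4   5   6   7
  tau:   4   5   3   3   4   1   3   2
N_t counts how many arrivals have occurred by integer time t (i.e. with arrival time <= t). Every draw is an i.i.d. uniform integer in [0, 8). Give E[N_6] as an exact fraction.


Inter-arrival values over d=0..7: [4, 5, 3, 3, 4, 1, 3, 2]
Each d has probability 1/8, so the pmf of τ is: f(1) = 1/8, f(2) = 1/8, f(3) = 3/8, f(4) = 1/4, f(5) = 1/8
Renewal equation for m(n) = E[N_n]: condition on τ_1 = k (if k <= n, one arrival plus a fresh copy on the remaining n−k steps): m(n) = F(n) + Σ_{k<=n} f(k)·m(n−k), where F(n) = P(τ <= n) and m(0) = 0
m(1) = F(1) = 1/8
m(2) = F(2) + f(1)·m(1) = 1/4 + 1/8·1/8 = 17/64
m(3) = F(3) + f(1)·m(2) + f(2)·m(1) = 5/8 + 1/8·17/64 + 1/8·1/8 = 345/512
m(4) = F(4) + f(1)·m(3) + f(2)·m(2) + f(3)·m(1) = 7/8 + 1/8·345/512 + 1/8·17/64 + 3/8·1/8 = 4257/4096
m(5) = F(5) + f(1)·m(4) + f(2)·m(3) + f(3)·m(2) + f(4)·m(1) = 1 + 1/8·4257/4096 + 1/8·345/512 + 3/8·17/64 + 1/4·1/8 = 44073/32768
m(6) = F(6) + f(1)·m(5) + f(2)·m(4) + f(3)·m(3) + f(4)·m(2) + f(5)·m(1) = 1 + 1/8·44073/32768 + 1/8·4257/4096 + 3/8·345/512 + 1/4·17/64 + 1/8·1/8 = 428017/262144
E[N_6] = m(6) = 428017/262144

428017/262144


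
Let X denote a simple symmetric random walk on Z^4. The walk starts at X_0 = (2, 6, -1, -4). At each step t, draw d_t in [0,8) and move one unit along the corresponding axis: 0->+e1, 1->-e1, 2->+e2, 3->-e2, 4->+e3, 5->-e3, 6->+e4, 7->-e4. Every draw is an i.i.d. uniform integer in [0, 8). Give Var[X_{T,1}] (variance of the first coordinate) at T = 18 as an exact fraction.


9/2

Outcome values over d=0..7: [1, -1, 0, 0, 0, 0, 0, 0]
Σy = 0, Σy² = 2, M = 8
μ = 0/8 = 0,  σ² = 2/8 − (0)² = 1/4
Independent increments: Var[X_18] = 18·σ² = 18·(1/4) = 9/2


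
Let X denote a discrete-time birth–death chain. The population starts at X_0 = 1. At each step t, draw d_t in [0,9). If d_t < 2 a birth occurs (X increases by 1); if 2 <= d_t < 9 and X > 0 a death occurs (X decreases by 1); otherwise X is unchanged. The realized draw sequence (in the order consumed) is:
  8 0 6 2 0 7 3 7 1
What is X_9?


1

t=0: X=1, d=8 → death, X_1=0
t=1: X=0, d=0 → birth, X_2=1
t=2: X=1, d=6 → death, X_3=0
t=3: X=0, d=2 → hold, X_4=0
t=4: X=0, d=0 → birth, X_5=1
t=5: X=1, d=7 → death, X_6=0
t=6: X=0, d=3 → hold, X_7=0
t=7: X=0, d=7 → hold, X_8=0
t=8: X=0, d=1 → birth, X_9=1


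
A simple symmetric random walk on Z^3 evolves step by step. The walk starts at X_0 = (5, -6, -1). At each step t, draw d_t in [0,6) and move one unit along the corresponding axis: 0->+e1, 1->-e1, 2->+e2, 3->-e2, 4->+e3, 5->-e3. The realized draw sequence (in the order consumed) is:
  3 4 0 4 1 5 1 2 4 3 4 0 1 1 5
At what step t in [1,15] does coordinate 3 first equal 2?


11

t=0: X=(5, -6, -1), d=3 → -e2, X_1=(5, -7, -1)
t=1: X=(5, -7, -1), d=4 → +e3, X_2=(5, -7, 0)
t=2: X=(5, -7, 0), d=0 → +e1, X_3=(6, -7, 0)
t=3: X=(6, -7, 0), d=4 → +e3, X_4=(6, -7, 1)
t=4: X=(6, -7, 1), d=1 → -e1, X_5=(5, -7, 1)
t=5: X=(5, -7, 1), d=5 → -e3, X_6=(5, -7, 0)
t=6: X=(5, -7, 0), d=1 → -e1, X_7=(4, -7, 0)
t=7: X=(4, -7, 0), d=2 → +e2, X_8=(4, -6, 0)
t=8: X=(4, -6, 0), d=4 → +e3, X_9=(4, -6, 1)
t=9: X=(4, -6, 1), d=3 → -e2, X_10=(4, -7, 1)
t=10: X=(4, -7, 1), d=4 → +e3, X_11=(4, -7, 2)
t=11: X=(4, -7, 2), d=0 → +e1, X_12=(5, -7, 2)
t=12: X=(5, -7, 2), d=1 → -e1, X_13=(4, -7, 2)
t=13: X=(4, -7, 2), d=1 → -e1, X_14=(3, -7, 2)
t=14: X=(3, -7, 2), d=5 → -e3, X_15=(3, -7, 1)


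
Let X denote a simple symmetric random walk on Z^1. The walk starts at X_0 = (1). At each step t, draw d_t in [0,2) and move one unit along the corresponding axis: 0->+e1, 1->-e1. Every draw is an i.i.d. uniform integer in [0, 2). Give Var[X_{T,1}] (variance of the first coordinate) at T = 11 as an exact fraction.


11

Outcome values over d=0..1: [1, -1]
Σy = 0, Σy² = 2, M = 2
μ = 0/2 = 0,  σ² = 2/2 − (0)² = 1
Independent increments: Var[X_11] = 11·σ² = 11·(1) = 11


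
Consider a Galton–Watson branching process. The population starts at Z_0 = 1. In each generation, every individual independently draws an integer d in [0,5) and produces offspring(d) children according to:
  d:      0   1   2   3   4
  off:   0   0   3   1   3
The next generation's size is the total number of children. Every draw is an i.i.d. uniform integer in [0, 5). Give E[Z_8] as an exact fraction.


Outcome values over d=0..4: [0, 0, 3, 1, 3]
Σy = 7, Σy² = 19, M = 5
μ = 7/5 = 7/5,  σ² = 19/5 − (7/5)² = 46/25
E[Z_0] = 1
E[Z_1] = 7/5·E[Z_0] = 7/5
E[Z_2] = 7/5·E[Z_1] = 49/25
E[Z_3] = 7/5·E[Z_2] = 343/125
E[Z_4] = 7/5·E[Z_3] = 2401/625
E[Z_5] = 7/5·E[Z_4] = 16807/3125
E[Z_6] = 7/5·E[Z_5] = 117649/15625
E[Z_7] = 7/5·E[Z_6] = 823543/78125
E[Z_8] = 7/5·E[Z_7] = 5764801/390625

5764801/390625


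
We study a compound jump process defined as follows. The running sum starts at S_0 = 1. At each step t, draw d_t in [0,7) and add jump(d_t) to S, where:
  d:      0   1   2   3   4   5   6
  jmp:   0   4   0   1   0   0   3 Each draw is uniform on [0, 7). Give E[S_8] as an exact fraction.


Outcome values over d=0..6: [0, 4, 0, 1, 0, 0, 3]
Σy = 8, Σy² = 26, M = 7
μ = 8/7 = 8/7,  σ² = 26/7 − (8/7)² = 118/49
E[S_8] = 1 + 8·(8/7) = 71/7

71/7


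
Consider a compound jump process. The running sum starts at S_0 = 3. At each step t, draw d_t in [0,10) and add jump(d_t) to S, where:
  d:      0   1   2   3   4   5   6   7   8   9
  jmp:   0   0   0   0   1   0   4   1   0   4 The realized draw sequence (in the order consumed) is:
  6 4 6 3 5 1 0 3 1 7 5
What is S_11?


t=0: S=3, d=6, jump=4, S_1=7
t=1: S=7, d=4, jump=1, S_2=8
t=2: S=8, d=6, jump=4, S_3=12
t=3: S=12, d=3, jump=0, S_4=12
t=4: S=12, d=5, jump=0, S_5=12
t=5: S=12, d=1, jump=0, S_6=12
t=6: S=12, d=0, jump=0, S_7=12
t=7: S=12, d=3, jump=0, S_8=12
t=8: S=12, d=1, jump=0, S_9=12
t=9: S=12, d=7, jump=1, S_10=13
t=10: S=13, d=5, jump=0, S_11=13

13


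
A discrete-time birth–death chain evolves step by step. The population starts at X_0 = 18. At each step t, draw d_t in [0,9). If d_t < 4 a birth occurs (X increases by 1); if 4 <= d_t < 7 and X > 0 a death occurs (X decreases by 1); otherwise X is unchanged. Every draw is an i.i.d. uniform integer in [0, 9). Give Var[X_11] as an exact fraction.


682/81

X can drop by at most 1 per step and X_0 = 18 > T = 11, so X_t >= 18 − t >= 7 > 0 for every t <= 11: the floor at 0 (the 'and X > 0' condition) never binds. Hence X_11 = X_0 + Σ_{t<11} Y_t with i.i.d. increments Y_t = y(d_t) ∈ {+1, −1, 0}.
Outcome values over d=0..8: [1, 1, 1, 1, -1, -1, -1, 0, 0]
Σy = 1, Σy² = 7, M = 9
μ = 1/9 = 1/9,  σ² = 7/9 − (1/9)² = 62/81
Independent increments: Var[X_11] = 11·σ² = 11·(62/81) = 682/81


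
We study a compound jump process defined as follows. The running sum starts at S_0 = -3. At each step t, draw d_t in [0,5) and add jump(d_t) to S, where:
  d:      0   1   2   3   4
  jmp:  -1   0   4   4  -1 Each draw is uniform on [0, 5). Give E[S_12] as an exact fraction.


Outcome values over d=0..4: [-1, 0, 4, 4, -1]
Σy = 6, Σy² = 34, M = 5
μ = 6/5 = 6/5,  σ² = 34/5 − (6/5)² = 134/25
E[S_12] = -3 + 12·(6/5) = 57/5

57/5


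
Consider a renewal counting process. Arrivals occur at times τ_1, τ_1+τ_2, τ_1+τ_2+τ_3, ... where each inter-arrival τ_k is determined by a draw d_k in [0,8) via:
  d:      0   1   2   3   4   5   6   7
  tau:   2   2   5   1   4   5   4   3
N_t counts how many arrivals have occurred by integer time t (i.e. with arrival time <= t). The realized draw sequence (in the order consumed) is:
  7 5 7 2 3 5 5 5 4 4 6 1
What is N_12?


3

draw d_1=7: τ_1=3, arrival time A_1=3
draw d_2=5: τ_2=5, arrival time A_2=8
draw d_3=7: τ_3=3, arrival time A_3=11
draw d_4=2: τ_4=5, arrival time A_4=16
draw d_5=3: τ_5=1, arrival time A_5=17
draw d_6=5: τ_6=5, arrival time A_6=22
draw d_7=5: τ_7=5, arrival time A_7=27
draw d_8=5: τ_8=5, arrival time A_8=32
draw d_9=4: τ_9=4, arrival time A_9=36
draw d_10=4: τ_10=4, arrival time A_10=40
draw d_11=6: τ_11=4, arrival time A_11=44
draw d_12=1: τ_12=2, arrival time A_12=46
N_t over t=0..12: 0:0 1:0 2:0 3:1 4:1 5:1 6:1 7:1 8:2 9:2 10:2 11:3 12:3


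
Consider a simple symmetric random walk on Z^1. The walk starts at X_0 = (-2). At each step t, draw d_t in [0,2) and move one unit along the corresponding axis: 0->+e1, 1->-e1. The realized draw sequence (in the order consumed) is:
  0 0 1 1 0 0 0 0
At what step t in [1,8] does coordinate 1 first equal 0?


t=0: X=(-2), d=0 → +e1, X_1=(-1)
t=1: X=(-1), d=0 → +e1, X_2=(0)
t=2: X=(0), d=1 → -e1, X_3=(-1)
t=3: X=(-1), d=1 → -e1, X_4=(-2)
t=4: X=(-2), d=0 → +e1, X_5=(-1)
t=5: X=(-1), d=0 → +e1, X_6=(0)
t=6: X=(0), d=0 → +e1, X_7=(1)
t=7: X=(1), d=0 → +e1, X_8=(2)

2


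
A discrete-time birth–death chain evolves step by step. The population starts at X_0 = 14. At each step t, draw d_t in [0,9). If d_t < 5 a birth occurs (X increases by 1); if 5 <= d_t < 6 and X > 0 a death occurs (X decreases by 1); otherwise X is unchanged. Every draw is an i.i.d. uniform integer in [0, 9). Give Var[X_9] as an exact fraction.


38/9

X can drop by at most 1 per step and X_0 = 14 > T = 9, so X_t >= 14 − t >= 5 > 0 for every t <= 9: the floor at 0 (the 'and X > 0' condition) never binds. Hence X_9 = X_0 + Σ_{t<9} Y_t with i.i.d. increments Y_t = y(d_t) ∈ {+1, −1, 0}.
Outcome values over d=0..8: [1, 1, 1, 1, 1, -1, 0, 0, 0]
Σy = 4, Σy² = 6, M = 9
μ = 4/9 = 4/9,  σ² = 6/9 − (4/9)² = 38/81
Independent increments: Var[X_9] = 9·σ² = 9·(38/81) = 38/9


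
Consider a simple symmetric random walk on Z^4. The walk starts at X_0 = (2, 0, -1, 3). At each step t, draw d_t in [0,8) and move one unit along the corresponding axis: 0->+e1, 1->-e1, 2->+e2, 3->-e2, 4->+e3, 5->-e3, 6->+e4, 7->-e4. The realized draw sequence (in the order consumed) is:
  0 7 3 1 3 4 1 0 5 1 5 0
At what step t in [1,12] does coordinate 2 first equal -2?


t=0: X=(2, 0, -1, 3), d=0 → +e1, X_1=(3, 0, -1, 3)
t=1: X=(3, 0, -1, 3), d=7 → -e4, X_2=(3, 0, -1, 2)
t=2: X=(3, 0, -1, 2), d=3 → -e2, X_3=(3, -1, -1, 2)
t=3: X=(3, -1, -1, 2), d=1 → -e1, X_4=(2, -1, -1, 2)
t=4: X=(2, -1, -1, 2), d=3 → -e2, X_5=(2, -2, -1, 2)
t=5: X=(2, -2, -1, 2), d=4 → +e3, X_6=(2, -2, 0, 2)
t=6: X=(2, -2, 0, 2), d=1 → -e1, X_7=(1, -2, 0, 2)
t=7: X=(1, -2, 0, 2), d=0 → +e1, X_8=(2, -2, 0, 2)
t=8: X=(2, -2, 0, 2), d=5 → -e3, X_9=(2, -2, -1, 2)
t=9: X=(2, -2, -1, 2), d=1 → -e1, X_10=(1, -2, -1, 2)
t=10: X=(1, -2, -1, 2), d=5 → -e3, X_11=(1, -2, -2, 2)
t=11: X=(1, -2, -2, 2), d=0 → +e1, X_12=(2, -2, -2, 2)

5


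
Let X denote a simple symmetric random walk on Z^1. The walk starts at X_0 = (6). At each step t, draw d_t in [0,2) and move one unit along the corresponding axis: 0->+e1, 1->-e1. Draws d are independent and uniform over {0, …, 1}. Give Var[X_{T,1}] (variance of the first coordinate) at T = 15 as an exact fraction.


15

Outcome values over d=0..1: [1, -1]
Σy = 0, Σy² = 2, M = 2
μ = 0/2 = 0,  σ² = 2/2 − (0)² = 1
Independent increments: Var[X_15] = 15·σ² = 15·(1) = 15


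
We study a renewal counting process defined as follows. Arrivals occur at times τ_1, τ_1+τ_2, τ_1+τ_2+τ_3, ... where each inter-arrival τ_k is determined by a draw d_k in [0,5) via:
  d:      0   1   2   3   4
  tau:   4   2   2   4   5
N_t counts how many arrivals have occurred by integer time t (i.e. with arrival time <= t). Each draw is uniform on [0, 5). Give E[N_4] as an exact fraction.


Inter-arrival values over d=0..4: [4, 2, 2, 4, 5]
Each d has probability 1/5, so the pmf of τ is: f(2) = 2/5, f(4) = 2/5, f(5) = 1/5
Renewal equation for m(n) = E[N_n]: condition on τ_1 = k (if k <= n, one arrival plus a fresh copy on the remaining n−k steps): m(n) = F(n) + Σ_{k<=n} f(k)·m(n−k), where F(n) = P(τ <= n) and m(0) = 0
m(1) = F(1) = 0
m(2) = F(2) = 2/5
m(3) = F(3) = 2/5
m(4) = F(4) + f(2)·m(2) = 4/5 + 2/5·2/5 = 24/25
E[N_4] = m(4) = 24/25

24/25


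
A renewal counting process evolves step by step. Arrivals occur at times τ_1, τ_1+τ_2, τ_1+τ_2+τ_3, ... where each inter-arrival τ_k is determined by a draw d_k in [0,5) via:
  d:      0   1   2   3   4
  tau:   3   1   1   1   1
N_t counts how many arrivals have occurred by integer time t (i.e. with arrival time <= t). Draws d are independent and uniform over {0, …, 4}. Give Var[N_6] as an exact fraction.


369597744/244140625

Inter-arrival values over d=0..4: [3, 1, 1, 1, 1]
Each d has probability 1/5, so the pmf of τ is: f(1) = 4/5, f(3) = 1/5
Let p_n(j) = P(N_n = j), with p_0 = [1]. Condition on τ_1: p_n(0) = P(τ > n), and for j >= 1, p_n(j) = Σ_{k<=n} f(k)·p_{n−k}(j−1)
p_1 = [1/5, 4/5]  (j = 0..1)
p_2 = [1/5, 4/25, 16/25]  (j = 0..2)
p_3 = [0, 9/25, 16/125, 64/125]  (j = 0..3)
p_4 = [0, 1/25, 56/125, 64/625, 256/625]  (j = 0..4)
p_5 = [0, 1/25, 8/125, 304/625, 256/3125, 1024/3125]  (j = 0..5)
p_6 = [0, 0, 13/125, 48/625, 1536/3125, 1024/15625, 4096/15625]  (j = 0..6)
E[N_6] = Σ j·p_6(j) = 67266/15625;  E[N_6²] = Σ j²·p_6(j) = 313236/15625
Var[N_6] = 313236/15625 − (67266/15625)² = 369597744/244140625


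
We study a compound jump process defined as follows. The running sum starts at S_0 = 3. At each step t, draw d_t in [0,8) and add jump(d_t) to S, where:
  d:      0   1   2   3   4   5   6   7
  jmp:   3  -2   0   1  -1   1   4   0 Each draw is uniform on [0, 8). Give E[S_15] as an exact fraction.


57/4

Outcome values over d=0..7: [3, -2, 0, 1, -1, 1, 4, 0]
Σy = 6, Σy² = 32, M = 8
μ = 6/8 = 3/4,  σ² = 32/8 − (3/4)² = 55/16
E[S_15] = 3 + 15·(3/4) = 57/4


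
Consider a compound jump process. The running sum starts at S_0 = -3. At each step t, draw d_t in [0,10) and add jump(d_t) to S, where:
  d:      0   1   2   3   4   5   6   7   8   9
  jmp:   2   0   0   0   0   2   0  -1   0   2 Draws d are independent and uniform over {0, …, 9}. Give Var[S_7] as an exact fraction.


Outcome values over d=0..9: [2, 0, 0, 0, 0, 2, 0, -1, 0, 2]
Σy = 5, Σy² = 13, M = 10
μ = 5/10 = 1/2,  σ² = 13/10 − (1/2)² = 21/20
Independent increments: Var[S_7] = 7·σ² = 7·(21/20) = 147/20

147/20


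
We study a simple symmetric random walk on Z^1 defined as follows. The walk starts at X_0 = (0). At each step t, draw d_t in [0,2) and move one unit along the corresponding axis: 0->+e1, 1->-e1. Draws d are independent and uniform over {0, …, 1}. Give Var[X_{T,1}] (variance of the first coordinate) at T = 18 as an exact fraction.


18

Outcome values over d=0..1: [1, -1]
Σy = 0, Σy² = 2, M = 2
μ = 0/2 = 0,  σ² = 2/2 − (0)² = 1
Independent increments: Var[X_18] = 18·σ² = 18·(1) = 18


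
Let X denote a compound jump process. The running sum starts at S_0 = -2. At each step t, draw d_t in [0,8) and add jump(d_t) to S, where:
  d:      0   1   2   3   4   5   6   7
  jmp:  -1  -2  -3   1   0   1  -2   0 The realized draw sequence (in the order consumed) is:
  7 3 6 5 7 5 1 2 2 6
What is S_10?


-11

t=0: S=-2, d=7, jump=0, S_1=-2
t=1: S=-2, d=3, jump=1, S_2=-1
t=2: S=-1, d=6, jump=-2, S_3=-3
t=3: S=-3, d=5, jump=1, S_4=-2
t=4: S=-2, d=7, jump=0, S_5=-2
t=5: S=-2, d=5, jump=1, S_6=-1
t=6: S=-1, d=1, jump=-2, S_7=-3
t=7: S=-3, d=2, jump=-3, S_8=-6
t=8: S=-6, d=2, jump=-3, S_9=-9
t=9: S=-9, d=6, jump=-2, S_10=-11


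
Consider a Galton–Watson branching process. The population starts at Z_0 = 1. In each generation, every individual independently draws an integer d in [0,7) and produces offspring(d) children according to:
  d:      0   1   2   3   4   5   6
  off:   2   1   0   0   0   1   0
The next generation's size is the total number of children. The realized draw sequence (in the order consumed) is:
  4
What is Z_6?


0

gen 0: Z_0=1, draws=[4], offspring=[0], Z_1=0
gen 1: Z_1=0, draws=[], offspring=[], Z_2=0
gen 2: Z_2=0, draws=[], offspring=[], Z_3=0
gen 3: Z_3=0, draws=[], offspring=[], Z_4=0
gen 4: Z_4=0, draws=[], offspring=[], Z_5=0
gen 5: Z_5=0, draws=[], offspring=[], Z_6=0


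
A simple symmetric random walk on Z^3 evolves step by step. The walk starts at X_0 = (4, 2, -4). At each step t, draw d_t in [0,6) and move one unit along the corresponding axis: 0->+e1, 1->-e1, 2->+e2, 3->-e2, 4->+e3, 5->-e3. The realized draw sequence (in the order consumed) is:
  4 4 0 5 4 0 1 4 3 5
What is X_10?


t=0: X=(4, 2, -4), d=4 → +e3, X_1=(4, 2, -3)
t=1: X=(4, 2, -3), d=4 → +e3, X_2=(4, 2, -2)
t=2: X=(4, 2, -2), d=0 → +e1, X_3=(5, 2, -2)
t=3: X=(5, 2, -2), d=5 → -e3, X_4=(5, 2, -3)
t=4: X=(5, 2, -3), d=4 → +e3, X_5=(5, 2, -2)
t=5: X=(5, 2, -2), d=0 → +e1, X_6=(6, 2, -2)
t=6: X=(6, 2, -2), d=1 → -e1, X_7=(5, 2, -2)
t=7: X=(5, 2, -2), d=4 → +e3, X_8=(5, 2, -1)
t=8: X=(5, 2, -1), d=3 → -e2, X_9=(5, 1, -1)
t=9: X=(5, 1, -1), d=5 → -e3, X_10=(5, 1, -2)

(5, 1, -2)


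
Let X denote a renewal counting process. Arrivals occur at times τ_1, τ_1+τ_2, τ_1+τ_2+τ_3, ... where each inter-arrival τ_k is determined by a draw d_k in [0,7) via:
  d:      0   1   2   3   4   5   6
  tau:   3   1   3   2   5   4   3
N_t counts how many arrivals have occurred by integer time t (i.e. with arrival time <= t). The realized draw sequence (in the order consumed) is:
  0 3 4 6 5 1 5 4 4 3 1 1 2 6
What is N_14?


draw d_1=0: τ_1=3, arrival time A_1=3
draw d_2=3: τ_2=2, arrival time A_2=5
draw d_3=4: τ_3=5, arrival time A_3=10
draw d_4=6: τ_4=3, arrival time A_4=13
draw d_5=5: τ_5=4, arrival time A_5=17
draw d_6=1: τ_6=1, arrival time A_6=18
draw d_7=5: τ_7=4, arrival time A_7=22
draw d_8=4: τ_8=5, arrival time A_8=27
draw d_9=4: τ_9=5, arrival time A_9=32
draw d_10=3: τ_10=2, arrival time A_10=34
draw d_11=1: τ_11=1, arrival time A_11=35
draw d_12=1: τ_12=1, arrival time A_12=36
draw d_13=2: τ_13=3, arrival time A_13=39
draw d_14=6: τ_14=3, arrival time A_14=42
N_t over t=0..14: 0:0 1:0 2:0 3:1 4:1 5:2 6:2 7:2 8:2 9:2 10:3 11:3 12:3 13:4 14:4

4


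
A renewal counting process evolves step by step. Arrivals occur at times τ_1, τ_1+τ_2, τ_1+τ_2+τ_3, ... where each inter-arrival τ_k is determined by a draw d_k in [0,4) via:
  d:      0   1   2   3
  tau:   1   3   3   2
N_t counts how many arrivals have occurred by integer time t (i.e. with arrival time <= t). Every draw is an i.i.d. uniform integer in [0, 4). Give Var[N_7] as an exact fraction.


153245943/268435456

Inter-arrival values over d=0..3: [1, 3, 3, 2]
Each d has probability 1/4, so the pmf of τ is: f(1) = 1/4, f(2) = 1/4, f(3) = 1/2
Let p_n(j) = P(N_n = j), with p_0 = [1]. Condition on τ_1: p_n(0) = P(τ > n), and for j >= 1, p_n(j) = Σ_{k<=n} f(k)·p_{n−k}(j−1)
p_1 = [3/4, 1/4]  (j = 0..1)
p_2 = [1/2, 7/16, 1/16]  (j = 0..2)
p_3 = [0, 13/16, 11/64, 1/64]  (j = 0..3)
p_4 = [0, 1/2, 7/16, 15/256, 1/256]  (j = 0..4)
p_5 = [0, 1/4, 35/64, 47/256, 19/1024, 1/1024]  (j = 0..5)
p_6 = [0, 0, 19/32, 85/256, 35/512, 23/4096, 1/4096]  (j = 0..6)
p_7 = [0, 0, 5/16, 129/256, 81/512, 97/4096, 27/16384, 1/16384]  (j = 0..7)
E[N_7] = Σ j·p_7(j) = 47485/16384;  E[N_7²] = Σ j²·p_7(j) = 146977/16384
Var[N_7] = 146977/16384 − (47485/16384)² = 153245943/268435456


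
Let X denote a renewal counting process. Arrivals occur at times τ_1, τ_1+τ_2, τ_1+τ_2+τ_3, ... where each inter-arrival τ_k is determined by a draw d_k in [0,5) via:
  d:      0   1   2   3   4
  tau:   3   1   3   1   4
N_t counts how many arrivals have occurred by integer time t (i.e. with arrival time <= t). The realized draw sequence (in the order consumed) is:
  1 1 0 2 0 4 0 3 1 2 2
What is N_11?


draw d_1=1: τ_1=1, arrival time A_1=1
draw d_2=1: τ_2=1, arrival time A_2=2
draw d_3=0: τ_3=3, arrival time A_3=5
draw d_4=2: τ_4=3, arrival time A_4=8
draw d_5=0: τ_5=3, arrival time A_5=11
draw d_6=4: τ_6=4, arrival time A_6=15
draw d_7=0: τ_7=3, arrival time A_7=18
draw d_8=3: τ_8=1, arrival time A_8=19
draw d_9=1: τ_9=1, arrival time A_9=20
draw d_10=2: τ_10=3, arrival time A_10=23
draw d_11=2: τ_11=3, arrival time A_11=26
N_t over t=0..11: 0:0 1:1 2:2 3:2 4:2 5:3 6:3 7:3 8:4 9:4 10:4 11:5

5


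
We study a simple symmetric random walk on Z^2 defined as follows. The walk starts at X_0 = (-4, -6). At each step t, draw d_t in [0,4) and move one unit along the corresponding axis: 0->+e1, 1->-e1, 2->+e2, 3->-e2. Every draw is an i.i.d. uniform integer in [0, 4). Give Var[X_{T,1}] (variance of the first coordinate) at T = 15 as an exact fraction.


Outcome values over d=0..3: [1, -1, 0, 0]
Σy = 0, Σy² = 2, M = 4
μ = 0/4 = 0,  σ² = 2/4 − (0)² = 1/2
Independent increments: Var[X_15] = 15·σ² = 15·(1/2) = 15/2

15/2


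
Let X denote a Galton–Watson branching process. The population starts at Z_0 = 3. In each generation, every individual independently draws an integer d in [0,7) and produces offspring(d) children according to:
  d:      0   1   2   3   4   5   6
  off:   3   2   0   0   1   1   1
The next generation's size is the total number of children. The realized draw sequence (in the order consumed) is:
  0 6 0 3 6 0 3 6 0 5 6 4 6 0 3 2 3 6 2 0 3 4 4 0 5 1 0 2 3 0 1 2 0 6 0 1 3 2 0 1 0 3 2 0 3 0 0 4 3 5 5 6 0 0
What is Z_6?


gen 0: Z_0=3, draws=[0, 6, 0], offspring=[3, 1, 3], Z_1=7
gen 1: Z_1=7, draws=[3, 6, 0, 3, 6, 0, 5], offspring=[0, 1, 3, 0, 1, 3, 1], Z_2=9
gen 2: Z_2=9, draws=[6, 4, 6, 0, 3, 2, 3, 6, 2], offspring=[1, 1, 1, 3, 0, 0, 0, 1, 0], Z_3=7
gen 3: Z_3=7, draws=[0, 3, 4, 4, 0, 5, 1], offspring=[3, 0, 1, 1, 3, 1, 2], Z_4=11
gen 4: Z_4=11, draws=[0, 2, 3, 0, 1, 2, 0, 6, 0, 1, 3], offspring=[3, 0, 0, 3, 2, 0, 3, 1, 3, 2, 0], Z_5=17
gen 5: Z_5=17, draws=[2, 0, 1, 0, 3, 2, 0, 3, 0, 0, 4, 3, 5, 5, 6, 0, 0], offspring=[0, 3, 2, 3, 0, 0, 3, 0, 3, 3, 1, 0, 1, 1, 1, 3, 3], Z_6=27

27


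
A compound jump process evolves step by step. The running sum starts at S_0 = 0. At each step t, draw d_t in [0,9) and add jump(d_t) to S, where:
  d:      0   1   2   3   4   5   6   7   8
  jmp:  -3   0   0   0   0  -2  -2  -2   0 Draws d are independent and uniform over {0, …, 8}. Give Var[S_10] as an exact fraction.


40/3

Outcome values over d=0..8: [-3, 0, 0, 0, 0, -2, -2, -2, 0]
Σy = -9, Σy² = 21, M = 9
μ = -9/9 = -1,  σ² = 21/9 − (-1)² = 4/3
Independent increments: Var[S_10] = 10·σ² = 10·(4/3) = 40/3


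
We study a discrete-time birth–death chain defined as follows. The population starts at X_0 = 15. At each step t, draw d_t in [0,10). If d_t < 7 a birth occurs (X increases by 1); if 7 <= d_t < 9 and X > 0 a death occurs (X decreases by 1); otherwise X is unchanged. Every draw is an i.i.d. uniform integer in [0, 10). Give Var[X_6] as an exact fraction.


39/10

X can drop by at most 1 per step and X_0 = 15 > T = 6, so X_t >= 15 − t >= 9 > 0 for every t <= 6: the floor at 0 (the 'and X > 0' condition) never binds. Hence X_6 = X_0 + Σ_{t<6} Y_t with i.i.d. increments Y_t = y(d_t) ∈ {+1, −1, 0}.
Outcome values over d=0..9: [1, 1, 1, 1, 1, 1, 1, -1, -1, 0]
Σy = 5, Σy² = 9, M = 10
μ = 5/10 = 1/2,  σ² = 9/10 − (1/2)² = 13/20
Independent increments: Var[X_6] = 6·σ² = 6·(13/20) = 39/10
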